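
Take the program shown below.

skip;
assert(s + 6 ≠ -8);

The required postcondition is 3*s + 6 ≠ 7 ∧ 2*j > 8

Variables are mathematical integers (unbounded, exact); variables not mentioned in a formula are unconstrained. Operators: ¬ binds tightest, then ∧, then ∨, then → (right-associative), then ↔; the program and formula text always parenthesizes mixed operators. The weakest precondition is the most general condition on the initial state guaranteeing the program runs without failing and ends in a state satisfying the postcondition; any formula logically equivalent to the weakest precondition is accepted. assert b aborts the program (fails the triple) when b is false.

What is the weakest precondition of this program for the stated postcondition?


Working backward. After the program, the postcondition 3*s + 6 ≠ 7 ∧ 2*j > 8 must hold; in canonical form it is 3*s ≠ 1 ∧ 2*j > 8.
Before assert s + 6 ≠ -8: s ≠ -14 ∧ 3*s ≠ 1 ∧ 2*j > 8
Before skip: s ≠ -14 ∧ 3*s ≠ 1 ∧ 2*j > 8
Answer: WP = s ≠ -14 ∧ 3*s ≠ 1 ∧ 2*j > 8


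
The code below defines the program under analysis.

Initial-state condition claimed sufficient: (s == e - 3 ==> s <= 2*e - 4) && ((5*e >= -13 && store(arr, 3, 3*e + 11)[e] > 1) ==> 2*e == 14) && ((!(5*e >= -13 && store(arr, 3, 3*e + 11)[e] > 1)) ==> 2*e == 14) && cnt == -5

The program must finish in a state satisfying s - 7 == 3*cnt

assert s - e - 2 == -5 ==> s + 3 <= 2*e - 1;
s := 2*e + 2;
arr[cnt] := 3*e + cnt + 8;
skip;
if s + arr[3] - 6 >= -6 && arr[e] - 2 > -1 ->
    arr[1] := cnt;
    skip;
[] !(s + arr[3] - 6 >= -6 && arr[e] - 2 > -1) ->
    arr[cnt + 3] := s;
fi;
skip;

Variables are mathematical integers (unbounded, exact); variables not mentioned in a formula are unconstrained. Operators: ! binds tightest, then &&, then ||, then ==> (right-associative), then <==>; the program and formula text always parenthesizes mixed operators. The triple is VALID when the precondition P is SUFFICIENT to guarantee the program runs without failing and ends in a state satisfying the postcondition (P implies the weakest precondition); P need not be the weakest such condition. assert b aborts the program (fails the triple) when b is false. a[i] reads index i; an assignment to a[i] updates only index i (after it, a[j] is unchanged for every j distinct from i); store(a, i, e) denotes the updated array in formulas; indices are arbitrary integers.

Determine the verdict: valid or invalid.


Working backward. After the program, the postcondition s - 7 == 3*cnt must hold; in canonical form it is s == 3*cnt + 7.
Before skip: s == 3*cnt + 7
Then branch requires s == 3*cnt + 7; else branch requires s == 3*cnt + 7.
Before the if: ((arr[3] + s >= 0 && arr[e] > 1) ==> s == 3*cnt + 7) && ((!(arr[3] + s >= 0 && arr[e] > 1)) ==> s == 3*cnt + 7)
Before skip: ((arr[3] + s >= 0 && arr[e] > 1) ==> s == 3*cnt + 7) && ((!(arr[3] + s >= 0 && arr[e] > 1)) ==> s == 3*cnt + 7)
Before arr[cnt] := 3*e + cnt + 8: ((store(arr, cnt, cnt + 3*e + 8)[3] + s >= 0 && store(arr, cnt, cnt + 3*e + 8)[e] > 1) ==> s == 3*cnt + 7) && ((!(store(arr, cnt, cnt + 3*e + 8)[3] + s >= 0 && store(arr, cnt, cnt + 3*e + 8)[e] > 1)) ==> s == 3*cnt + 7)
Before s := 2*e + 2: ((store(arr, cnt, cnt + 3*e + 8)[3] + 2*e >= -2 && store(arr, cnt, cnt + 3*e + 8)[e] > 1) ==> 2*e == 3*cnt + 5) && ((!(store(arr, cnt, cnt + 3*e + 8)[3] + 2*e >= -2 && store(arr, cnt, cnt + 3*e + 8)[e] > 1)) ==> 2*e == 3*cnt + 5)
Before assert s - e - 2 == -5 ==> s + 3 <= 2*e - 1: (s == e - 3 ==> s <= 2*e - 4) && ((store(arr, cnt, cnt + 3*e + 8)[3] + 2*e >= -2 && store(arr, cnt, cnt + 3*e + 8)[e] > 1) ==> 2*e == 3*cnt + 5) && ((!(store(arr, cnt, cnt + 3*e + 8)[3] + 2*e >= -2 && store(arr, cnt, cnt + 3*e + 8)[e] > 1)) ==> 2*e == 3*cnt + 5)
The weakest precondition is (s == e - 3 ==> s <= 2*e - 4) && ((store(arr, cnt, cnt + 3*e + 8)[3] + 2*e >= -2 && store(arr, cnt, cnt + 3*e + 8)[e] > 1) ==> 2*e == 3*cnt + 5) && ((!(store(arr, cnt, cnt + 3*e + 8)[3] + 2*e >= -2 && store(arr, cnt, cnt + 3*e + 8)[e] > 1)) ==> 2*e == 3*cnt + 5).
Check whether (s == e - 3 ==> s <= 2*e - 4) && ((5*e >= -13 && store(arr, 3, 3*e + 11)[e] > 1) ==> 2*e == 14) && ((!(5*e >= -13 && store(arr, 3, 3*e + 11)[e] > 1)) ==> 2*e == 14) && cnt == -5 implies it.
Countermodel: at the initial state arr = {[-5] = 12, [3] = -17, [7] = 12, elsewhere 12}, cnt = -5, e = 7, s = 5, the precondition holds but the weakest precondition fails.
Answer: invalid


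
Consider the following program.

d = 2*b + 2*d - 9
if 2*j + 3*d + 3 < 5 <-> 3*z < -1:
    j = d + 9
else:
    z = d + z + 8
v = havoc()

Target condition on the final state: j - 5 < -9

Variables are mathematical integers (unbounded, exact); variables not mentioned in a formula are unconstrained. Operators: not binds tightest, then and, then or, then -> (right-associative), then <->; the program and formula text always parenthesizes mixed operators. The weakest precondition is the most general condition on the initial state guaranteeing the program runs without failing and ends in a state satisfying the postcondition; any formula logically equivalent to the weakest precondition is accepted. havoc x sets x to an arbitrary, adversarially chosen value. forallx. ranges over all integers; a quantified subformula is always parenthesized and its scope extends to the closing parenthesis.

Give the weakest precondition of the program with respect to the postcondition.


Working backward. After the program, the postcondition j - 5 < -9 must hold; in canonical form it is j < -4.
Before havoc v: j < -4
Then branch requires d < -13; else branch requires j < -4.
Before the if: ((3*d + 2*j < 2 <-> 3*z < -1) -> d < -13) and ((not (3*d + 2*j < 2 <-> 3*z < -1)) -> j < -4)
Before d := 2*b + 2*d - 9: ((6*b + 6*d + 2*j < 29 <-> 3*z < -1) -> 2*b + 2*d < -4) and ((not (6*b + 6*d + 2*j < 29 <-> 3*z < -1)) -> j < -4)
Answer: WP = ((6*b + 6*d + 2*j < 29 <-> 3*z < -1) -> 2*b + 2*d < -4) and ((not (6*b + 6*d + 2*j < 29 <-> 3*z < -1)) -> j < -4)


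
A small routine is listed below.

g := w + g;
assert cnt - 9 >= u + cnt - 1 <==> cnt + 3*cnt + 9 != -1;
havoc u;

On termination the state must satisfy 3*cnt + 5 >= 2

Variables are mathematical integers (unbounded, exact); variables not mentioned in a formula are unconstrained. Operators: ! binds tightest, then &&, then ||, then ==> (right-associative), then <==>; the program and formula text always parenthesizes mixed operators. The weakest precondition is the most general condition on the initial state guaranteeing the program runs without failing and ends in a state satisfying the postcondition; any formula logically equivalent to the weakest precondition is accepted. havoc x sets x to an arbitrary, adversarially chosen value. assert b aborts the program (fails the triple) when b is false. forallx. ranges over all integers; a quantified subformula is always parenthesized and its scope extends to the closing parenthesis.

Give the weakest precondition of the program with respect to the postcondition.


Working backward. After the program, the postcondition 3*cnt + 5 >= 2 must hold; in canonical form it is 3*cnt >= -3.
Before havoc u: 3*cnt >= -3
Before assert cnt - 9 >= u + cnt - 1 <==> cnt + 3*cnt + 9 != -1: (u <= -8 <==> 4*cnt != -10) && 3*cnt >= -3
Before g := w + g: (u <= -8 <==> 4*cnt != -10) && 3*cnt >= -3
Answer: WP = (u <= -8 <==> 4*cnt != -10) && 3*cnt >= -3


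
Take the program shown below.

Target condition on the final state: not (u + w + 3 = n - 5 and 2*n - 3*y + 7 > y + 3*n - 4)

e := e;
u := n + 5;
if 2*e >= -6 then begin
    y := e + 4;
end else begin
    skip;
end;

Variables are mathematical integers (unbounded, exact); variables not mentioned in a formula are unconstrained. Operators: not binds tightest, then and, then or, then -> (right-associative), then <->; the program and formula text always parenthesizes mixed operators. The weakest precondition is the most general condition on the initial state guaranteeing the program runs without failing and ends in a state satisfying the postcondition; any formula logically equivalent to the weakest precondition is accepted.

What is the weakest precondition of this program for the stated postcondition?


Working backward. After the program, the postcondition not (u + w + 3 = n - 5 and 2*n - 3*y + 7 > y + 3*n - 4) must hold; in canonical form it is not (u + w = n - 8 and n + 4*y < 11).
Then branch requires not (u + w = n - 8 and 4*e + n < -5); else branch requires not (u + w = n - 8 and n + 4*y < 11).
Before the if: (2*e >= -6 -> (not (u + w = n - 8 and 4*e + n < -5))) and ((not (2*e >= -6)) -> (not (u + w = n - 8 and n + 4*y < 11)))
Before u := n + 5: (2*e >= -6 -> (not (w = -13 and 4*e + n < -5))) and ((not (2*e >= -6)) -> (not (w = -13 and n + 4*y < 11)))
Before e := e: (2*e >= -6 -> (not (w = -13 and 4*e + n < -5))) and ((not (2*e >= -6)) -> (not (w = -13 and n + 4*y < 11)))
Answer: WP = (2*e >= -6 -> (not (w = -13 and 4*e + n < -5))) and ((not (2*e >= -6)) -> (not (w = -13 and n + 4*y < 11)))


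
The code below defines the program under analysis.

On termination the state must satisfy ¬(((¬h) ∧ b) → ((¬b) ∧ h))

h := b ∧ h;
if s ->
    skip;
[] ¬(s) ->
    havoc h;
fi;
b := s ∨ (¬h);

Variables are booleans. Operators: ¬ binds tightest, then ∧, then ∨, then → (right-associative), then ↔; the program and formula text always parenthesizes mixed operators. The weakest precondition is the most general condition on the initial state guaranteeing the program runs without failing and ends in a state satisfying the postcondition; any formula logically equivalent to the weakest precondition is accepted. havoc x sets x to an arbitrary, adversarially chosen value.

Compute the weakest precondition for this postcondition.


Working backward. After the program, ¬(((¬h) ∧ b) → ((¬b) ∧ h)) must hold.
Before b := s ∨ (¬h): ¬(((¬h) ∧ (s ∨ (¬h))) → ((¬(s ∨ (¬h))) ∧ h))
Then branch requires ¬(((¬h) ∧ (s ∨ (¬h))) → ((¬(s ∨ (¬h))) ∧ h)); else branch requires false.
Before the if: (s → (¬(((¬h) ∧ (s ∨ (¬h))) → ((¬(s ∨ (¬h))) ∧ h)))) ∧ s
Before h := b ∧ h: (s → (¬(((¬(b ∧ h)) ∧ (s ∨ (¬(b ∧ h)))) → ((¬(s ∨ (¬(b ∧ h)))) ∧ b ∧ h)))) ∧ s
Answer: WP = (s → (¬(((¬(b ∧ h)) ∧ (s ∨ (¬(b ∧ h)))) → ((¬(s ∨ (¬(b ∧ h)))) ∧ b ∧ h)))) ∧ s


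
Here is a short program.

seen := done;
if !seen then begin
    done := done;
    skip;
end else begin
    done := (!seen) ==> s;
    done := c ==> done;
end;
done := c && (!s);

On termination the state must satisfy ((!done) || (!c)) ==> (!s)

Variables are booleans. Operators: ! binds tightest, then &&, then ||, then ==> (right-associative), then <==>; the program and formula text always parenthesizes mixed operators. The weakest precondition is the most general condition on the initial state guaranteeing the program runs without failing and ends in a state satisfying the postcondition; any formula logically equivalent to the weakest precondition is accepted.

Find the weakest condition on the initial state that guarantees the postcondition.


Working backward. After the program, ((!done) || (!c)) ==> (!s) must hold.
Before done := c && (!s): ((!(c && (!s))) || (!c)) ==> (!s)
Then branch requires ((!(c && (!s))) || (!c)) ==> (!s); else branch requires ((!(c && (!s))) || (!c)) ==> (!s).
Before the if: ((!seen) ==> (((!(c && (!s))) || (!c)) ==> (!s))) && (seen ==> (((!(c && (!s))) || (!c)) ==> (!s)))
Before seen := done: ((!done) ==> (((!(c && (!s))) || (!c)) ==> (!s))) && (done ==> (((!(c && (!s))) || (!c)) ==> (!s)))
Answer: WP = ((!done) ==> (((!(c && (!s))) || (!c)) ==> (!s))) && (done ==> (((!(c && (!s))) || (!c)) ==> (!s)))


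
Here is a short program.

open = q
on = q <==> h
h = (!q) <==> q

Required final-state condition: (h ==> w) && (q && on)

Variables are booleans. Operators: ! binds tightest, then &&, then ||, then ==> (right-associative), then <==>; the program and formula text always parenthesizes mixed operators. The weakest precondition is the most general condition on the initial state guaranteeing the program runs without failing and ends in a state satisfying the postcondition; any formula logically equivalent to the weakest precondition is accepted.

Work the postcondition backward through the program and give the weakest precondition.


Working backward. After the program, the postcondition (h ==> w) && (q && on) must hold; in canonical form it is (h ==> w) && q && on.
Before h := (!q) <==> q: (((!q) <==> q) ==> w) && q && on
Before on := q <==> h: (((!q) <==> q) ==> w) && q && (q <==> h)
Before open := q: (((!q) <==> q) ==> w) && q && (q <==> h)
Answer: WP = (((!q) <==> q) ==> w) && q && (q <==> h)


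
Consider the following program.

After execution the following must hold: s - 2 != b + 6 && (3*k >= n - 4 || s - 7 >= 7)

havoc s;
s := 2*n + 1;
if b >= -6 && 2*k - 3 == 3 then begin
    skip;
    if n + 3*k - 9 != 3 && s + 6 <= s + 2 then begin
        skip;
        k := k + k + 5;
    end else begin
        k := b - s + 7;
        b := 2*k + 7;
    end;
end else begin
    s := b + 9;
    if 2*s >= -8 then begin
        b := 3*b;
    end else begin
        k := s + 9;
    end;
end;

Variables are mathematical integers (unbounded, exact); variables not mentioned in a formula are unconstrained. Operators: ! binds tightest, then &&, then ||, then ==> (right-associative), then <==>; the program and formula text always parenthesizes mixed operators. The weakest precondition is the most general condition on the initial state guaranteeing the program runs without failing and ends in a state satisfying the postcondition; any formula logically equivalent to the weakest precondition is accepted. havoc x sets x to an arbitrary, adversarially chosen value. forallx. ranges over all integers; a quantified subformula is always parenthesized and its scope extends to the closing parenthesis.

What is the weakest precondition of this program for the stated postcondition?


Working backward. After the program, the postcondition s - 2 != b + 6 && (3*k >= n - 4 || s - 7 >= 7) must hold; in canonical form it is s != b + 8 && (3*k >= n - 4 || s >= 14).
Then branch requires 3*s != 2*b + 29 && (3*b >= n + 3*s - 25 || s >= 14); else branch requires (2*b >= -26 ==> (2*b != 1 && (3*k >= n - 4 || b >= 5))) && ((!(2*b >= -26)) ==> (3*b >= n - 58 || b >= 5)).
Before the if: ((b >= -6 && 2*k == 6) ==> (3*s != 2*b + 29 && (3*b >= n + 3*s - 25 || s >= 14))) && ((!(b >= -6 && 2*k == 6)) ==> ((2*b >= -26 ==> (2*b != 1 && (3*k >= n - 4 || b >= 5))) && ((!(2*b >= -26)) ==> (3*b >= n - 58 || b >= 5))))
Before s := 2*n + 1: ((b >= -6 && 2*k == 6) ==> (6*n != 2*b + 26 && (3*b >= 7*n - 22 || 2*n >= 13))) && ((!(b >= -6 && 2*k == 6)) ==> ((2*b >= -26 ==> (2*b != 1 && (3*k >= n - 4 || b >= 5))) && ((!(2*b >= -26)) ==> (3*b >= n - 58 || b >= 5))))
Before havoc s: ((b >= -6 && 2*k == 6) ==> (6*n != 2*b + 26 && (3*b >= 7*n - 22 || 2*n >= 13))) && ((!(b >= -6 && 2*k == 6)) ==> ((2*b >= -26 ==> (2*b != 1 && (3*k >= n - 4 || b >= 5))) && ((!(2*b >= -26)) ==> (3*b >= n - 58 || b >= 5))))
Answer: WP = ((b >= -6 && 2*k == 6) ==> (6*n != 2*b + 26 && (3*b >= 7*n - 22 || 2*n >= 13))) && ((!(b >= -6 && 2*k == 6)) ==> ((2*b >= -26 ==> (2*b != 1 && (3*k >= n - 4 || b >= 5))) && ((!(2*b >= -26)) ==> (3*b >= n - 58 || b >= 5))))


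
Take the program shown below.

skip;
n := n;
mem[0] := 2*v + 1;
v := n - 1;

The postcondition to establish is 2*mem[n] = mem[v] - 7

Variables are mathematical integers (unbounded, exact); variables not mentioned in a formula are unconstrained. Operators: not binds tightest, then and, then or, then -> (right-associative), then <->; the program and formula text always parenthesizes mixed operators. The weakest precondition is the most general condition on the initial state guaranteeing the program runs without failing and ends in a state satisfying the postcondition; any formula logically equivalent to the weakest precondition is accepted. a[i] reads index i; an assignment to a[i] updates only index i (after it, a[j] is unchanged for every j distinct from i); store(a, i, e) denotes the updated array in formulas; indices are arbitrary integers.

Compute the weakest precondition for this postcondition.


Working backward. After the program, 2*mem[n] = mem[v] - 7 must hold.
Before v := n - 1: 2*mem[n] = mem[n - 1] - 7
Before mem[0] := 2*v + 1: 2*store(mem, 0, 2*v + 1)[n] = store(mem, 0, 2*v + 1)[n - 1] - 7
Before n := n: 2*store(mem, 0, 2*v + 1)[n] = store(mem, 0, 2*v + 1)[n - 1] - 7
Before skip: 2*store(mem, 0, 2*v + 1)[n] = store(mem, 0, 2*v + 1)[n - 1] - 7
Answer: WP = 2*store(mem, 0, 2*v + 1)[n] = store(mem, 0, 2*v + 1)[n - 1] - 7


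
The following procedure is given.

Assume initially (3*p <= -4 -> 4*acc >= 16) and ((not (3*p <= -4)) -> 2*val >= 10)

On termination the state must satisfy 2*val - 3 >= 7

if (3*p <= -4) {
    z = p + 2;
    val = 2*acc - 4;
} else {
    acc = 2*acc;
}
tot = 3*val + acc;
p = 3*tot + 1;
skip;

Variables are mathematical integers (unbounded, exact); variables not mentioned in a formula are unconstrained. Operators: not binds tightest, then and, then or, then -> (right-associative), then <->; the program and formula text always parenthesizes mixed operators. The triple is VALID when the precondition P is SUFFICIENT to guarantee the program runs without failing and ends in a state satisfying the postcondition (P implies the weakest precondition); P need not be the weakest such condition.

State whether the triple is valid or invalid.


Working backward. After the program, the postcondition 2*val - 3 >= 7 must hold; in canonical form it is 2*val >= 10.
Before skip: 2*val >= 10
Before p := 3*tot + 1: 2*val >= 10
Before tot := 3*val + acc: 2*val >= 10
Then branch requires 4*acc >= 18; else branch requires 2*val >= 10.
Before the if: (3*p <= -4 -> 4*acc >= 18) and ((not (3*p <= -4)) -> 2*val >= 10)
The weakest precondition is (3*p <= -4 -> 4*acc >= 18) and ((not (3*p <= -4)) -> 2*val >= 10).
Check whether (3*p <= -4 -> 4*acc >= 16) and ((not (3*p <= -4)) -> 2*val >= 10) implies it.
Countermodel: at the initial state acc = 4, p = -2, val = 0, the precondition holds but the weakest precondition fails.
Answer: invalid


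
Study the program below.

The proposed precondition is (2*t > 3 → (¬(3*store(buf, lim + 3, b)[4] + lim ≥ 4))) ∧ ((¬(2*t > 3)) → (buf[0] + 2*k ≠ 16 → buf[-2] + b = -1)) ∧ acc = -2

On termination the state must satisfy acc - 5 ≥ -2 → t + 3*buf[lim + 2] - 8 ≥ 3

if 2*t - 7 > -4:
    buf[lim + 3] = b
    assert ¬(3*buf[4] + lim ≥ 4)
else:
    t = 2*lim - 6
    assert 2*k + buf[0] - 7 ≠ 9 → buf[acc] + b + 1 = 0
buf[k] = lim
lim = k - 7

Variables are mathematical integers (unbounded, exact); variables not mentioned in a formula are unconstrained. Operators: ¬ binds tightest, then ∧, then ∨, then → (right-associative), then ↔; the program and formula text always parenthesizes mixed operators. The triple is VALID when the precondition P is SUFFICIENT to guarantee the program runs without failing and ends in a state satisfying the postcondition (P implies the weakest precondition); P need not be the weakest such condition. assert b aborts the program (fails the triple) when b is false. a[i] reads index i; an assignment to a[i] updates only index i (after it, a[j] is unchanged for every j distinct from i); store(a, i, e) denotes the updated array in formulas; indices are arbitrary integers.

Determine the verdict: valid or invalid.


Working backward. After the program, the postcondition acc - 5 ≥ -2 → t + 3*buf[lim + 2] - 8 ≥ 3 must hold; in canonical form it is acc ≥ 3 → 3*buf[lim + 2] + t ≥ 11.
Before lim := k - 7: acc ≥ 3 → 3*buf[k - 5] + t ≥ 11
Before buf[k] := lim: acc ≥ 3 → 3*store(buf, k, lim)[k - 5] + t ≥ 11
Then branch requires (¬(3*store(buf, lim + 3, b)[4] + lim ≥ 4)) ∧ (acc ≥ 3 → 3*store(store(buf, lim + 3, b), k, lim)[k - 5] + t ≥ 11); else branch requires (buf[0] + 2*k ≠ 16 → buf[acc] + b = -1) ∧ (acc ≥ 3 → 3*store(buf, k, lim)[k - 5] + 2*lim ≥ 17).
Before the if: (2*t > 3 → ((¬(3*store(buf, lim + 3, b)[4] + lim ≥ 4)) ∧ (acc ≥ 3 → 3*store(store(buf, lim + 3, b), k, lim)[k - 5] + t ≥ 11))) ∧ ((¬(2*t > 3)) → ((buf[0] + 2*k ≠ 16 → buf[acc] + b = -1) ∧ (acc ≥ 3 → 3*store(buf, k, lim)[k - 5] + 2*lim ≥ 17)))
The weakest precondition is (2*t > 3 → ((¬(3*store(buf, lim + 3, b)[4] + lim ≥ 4)) ∧ (acc ≥ 3 → 3*store(store(buf, lim + 3, b), k, lim)[k - 5] + t ≥ 11))) ∧ ((¬(2*t > 3)) → ((buf[0] + 2*k ≠ 16 → buf[acc] + b = -1) ∧ (acc ≥ 3 → 3*store(buf, k, lim)[k - 5] + 2*lim ≥ 17))).
Check whether (2*t > 3 → (¬(3*store(buf, lim + 3, b)[4] + lim ≥ 4))) ∧ ((¬(2*t > 3)) → (buf[0] + 2*k ≠ 16 → buf[-2] + b = -1)) ∧ acc = -2 implies it.
Every state satisfying the precondition satisfies the weakest precondition: the implication holds.
Answer: valid


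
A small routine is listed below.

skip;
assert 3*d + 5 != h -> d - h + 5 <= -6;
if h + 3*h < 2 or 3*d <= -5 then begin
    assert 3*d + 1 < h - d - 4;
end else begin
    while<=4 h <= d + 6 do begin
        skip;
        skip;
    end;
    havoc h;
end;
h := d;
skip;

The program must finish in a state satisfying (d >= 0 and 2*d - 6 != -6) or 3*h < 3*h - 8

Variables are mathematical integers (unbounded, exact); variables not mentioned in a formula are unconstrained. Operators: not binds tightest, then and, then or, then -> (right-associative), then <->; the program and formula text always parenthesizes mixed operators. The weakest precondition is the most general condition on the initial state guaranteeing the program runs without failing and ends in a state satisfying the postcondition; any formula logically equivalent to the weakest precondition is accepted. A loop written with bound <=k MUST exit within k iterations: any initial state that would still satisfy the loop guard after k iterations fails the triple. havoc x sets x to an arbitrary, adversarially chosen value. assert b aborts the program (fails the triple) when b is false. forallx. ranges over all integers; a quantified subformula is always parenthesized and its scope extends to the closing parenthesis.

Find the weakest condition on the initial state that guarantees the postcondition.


Working backward. After the program, the postcondition (d >= 0 and 2*d - 6 != -6) or 3*h < 3*h - 8 must hold; in canonical form it is d >= 0 and 2*d != 0.
Before skip: d >= 0 and 2*d != 0
Before h := d: d >= 0 and 2*d != 0
Then branch requires 4*d < h - 5 and d >= 0 and 2*d != 0; else branch requires (h <= d + 6 -> ((h <= d + 6 -> ((h <= d + 6 -> ((h <= d + 6 -> ((not (h <= d + 6)) and d >= 0 and 2*d != 0)) and ((not (h <= d + 6)) -> (d >= 0 and 2*d != 0)))) and ((not (h <= d + 6)) -> (d >= 0 and 2*d != 0)))) and ((not (h <= d + 6)) -> (d >= 0 and 2*d != 0)))) and ((not (h <= d + 6)) -> (d >= 0 and 2*d != 0)).
Before the if: ((4*h < 2 or 3*d <= -5) -> (4*d < h - 5 and d >= 0 and 2*d != 0)) and ((not (4*h < 2 or 3*d <= -5)) -> ((h <= d + 6 -> ((h <= d + 6 -> ((h <= d + 6 -> ((h <= d + 6 -> ((not (h <= d + 6)) and d >= 0 and 2*d != 0)) and ((not (h <= d + 6)) -> (d >= 0 and 2*d != 0)))) and ((not (h <= d + 6)) -> (d >= 0 and 2*d != 0)))) and ((not (h <= d + 6)) -> (d >= 0 and 2*d != 0)))) and ((not (h <= d + 6)) -> (d >= 0 and 2*d != 0))))
Before assert 3*d + 5 != h -> d - h + 5 <= -6: (3*d != h - 5 -> d <= h - 11) and ((4*h < 2 or 3*d <= -5) -> (4*d < h - 5 and d >= 0 and 2*d != 0)) and ((not (4*h < 2 or 3*d <= -5)) -> ((h <= d + 6 -> ((h <= d + 6 -> ((h <= d + 6 -> ((h <= d + 6 -> ((not (h <= d + 6)) and d >= 0 and 2*d != 0)) and ((not (h <= d + 6)) -> (d >= 0 and 2*d != 0)))) and ((not (h <= d + 6)) -> (d >= 0 and 2*d != 0)))) and ((not (h <= d + 6)) -> (d >= 0 and 2*d != 0)))) and ((not (h <= d + 6)) -> (d >= 0 and 2*d != 0))))
Before skip: (3*d != h - 5 -> d <= h - 11) and ((4*h < 2 or 3*d <= -5) -> (4*d < h - 5 and d >= 0 and 2*d != 0)) and ((not (4*h < 2 or 3*d <= -5)) -> ((h <= d + 6 -> ((h <= d + 6 -> ((h <= d + 6 -> ((h <= d + 6 -> ((not (h <= d + 6)) and d >= 0 and 2*d != 0)) and ((not (h <= d + 6)) -> (d >= 0 and 2*d != 0)))) and ((not (h <= d + 6)) -> (d >= 0 and 2*d != 0)))) and ((not (h <= d + 6)) -> (d >= 0 and 2*d != 0)))) and ((not (h <= d + 6)) -> (d >= 0 and 2*d != 0))))
Answer: WP = (3*d != h - 5 -> d <= h - 11) and ((4*h < 2 or 3*d <= -5) -> (4*d < h - 5 and d >= 0 and 2*d != 0)) and ((not (4*h < 2 or 3*d <= -5)) -> ((h <= d + 6 -> ((h <= d + 6 -> ((h <= d + 6 -> ((h <= d + 6 -> ((not (h <= d + 6)) and d >= 0 and 2*d != 0)) and ((not (h <= d + 6)) -> (d >= 0 and 2*d != 0)))) and ((not (h <= d + 6)) -> (d >= 0 and 2*d != 0)))) and ((not (h <= d + 6)) -> (d >= 0 and 2*d != 0)))) and ((not (h <= d + 6)) -> (d >= 0 and 2*d != 0))))


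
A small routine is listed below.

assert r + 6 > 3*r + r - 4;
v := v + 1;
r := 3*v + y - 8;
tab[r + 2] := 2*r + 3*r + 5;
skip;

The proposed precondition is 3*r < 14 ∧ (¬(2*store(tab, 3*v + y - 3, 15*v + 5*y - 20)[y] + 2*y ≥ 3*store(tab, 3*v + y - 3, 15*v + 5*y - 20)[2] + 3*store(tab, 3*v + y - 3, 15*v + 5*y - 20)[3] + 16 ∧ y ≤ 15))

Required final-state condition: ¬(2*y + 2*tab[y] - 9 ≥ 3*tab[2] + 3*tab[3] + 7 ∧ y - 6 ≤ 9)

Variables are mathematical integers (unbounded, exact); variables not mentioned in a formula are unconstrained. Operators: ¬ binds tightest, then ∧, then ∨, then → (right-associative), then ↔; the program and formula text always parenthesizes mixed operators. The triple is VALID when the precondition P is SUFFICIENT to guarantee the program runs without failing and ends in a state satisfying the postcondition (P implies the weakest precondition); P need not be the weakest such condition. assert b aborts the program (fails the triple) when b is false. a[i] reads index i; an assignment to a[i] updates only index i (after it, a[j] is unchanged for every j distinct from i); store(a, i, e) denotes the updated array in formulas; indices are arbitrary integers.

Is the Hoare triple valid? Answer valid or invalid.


Working backward. After the program, the postcondition ¬(2*y + 2*tab[y] - 9 ≥ 3*tab[2] + 3*tab[3] + 7 ∧ y - 6 ≤ 9) must hold; in canonical form it is ¬(2*tab[y] + 2*y ≥ 3*tab[2] + 3*tab[3] + 16 ∧ y ≤ 15).
Before skip: ¬(2*tab[y] + 2*y ≥ 3*tab[2] + 3*tab[3] + 16 ∧ y ≤ 15)
Before tab[r + 2] := 2*r + 3*r + 5: ¬(2*store(tab, r + 2, 5*r + 5)[y] + 2*y ≥ 3*store(tab, r + 2, 5*r + 5)[2] + 3*store(tab, r + 2, 5*r + 5)[3] + 16 ∧ y ≤ 15)
Before r := 3*v + y - 8: ¬(2*store(tab, 3*v + y - 6, 15*v + 5*y - 35)[y] + 2*y ≥ 3*store(tab, 3*v + y - 6, 15*v + 5*y - 35)[2] + 3*store(tab, 3*v + y - 6, 15*v + 5*y - 35)[3] + 16 ∧ y ≤ 15)
Before v := v + 1: ¬(2*store(tab, 3*v + y - 3, 15*v + 5*y - 20)[y] + 2*y ≥ 3*store(tab, 3*v + y - 3, 15*v + 5*y - 20)[2] + 3*store(tab, 3*v + y - 3, 15*v + 5*y - 20)[3] + 16 ∧ y ≤ 15)
Before assert r + 6 > 3*r + r - 4: 3*r < 10 ∧ (¬(2*store(tab, 3*v + y - 3, 15*v + 5*y - 20)[y] + 2*y ≥ 3*store(tab, 3*v + y - 3, 15*v + 5*y - 20)[2] + 3*store(tab, 3*v + y - 3, 15*v + 5*y - 20)[3] + 16 ∧ y ≤ 15))
The weakest precondition is 3*r < 10 ∧ (¬(2*store(tab, 3*v + y - 3, 15*v + 5*y - 20)[y] + 2*y ≥ 3*store(tab, 3*v + y - 3, 15*v + 5*y - 20)[2] + 3*store(tab, 3*v + y - 3, 15*v + 5*y - 20)[3] + 16 ∧ y ≤ 15)).
Check whether 3*r < 14 ∧ (¬(2*store(tab, 3*v + y - 3, 15*v + 5*y - 20)[y] + 2*y ≥ 3*store(tab, 3*v + y - 3, 15*v + 5*y - 20)[2] + 3*store(tab, 3*v + y - 3, 15*v + 5*y - 20)[3] + 16 ∧ y ≤ 15)) implies it.
Countermodel: at the initial state r = 4, tab = {[2] = 4, [3] = 4, [13] = 4, [16] = 4, elsewhere 4}, v = 0, y = 16, the precondition holds but the weakest precondition fails.
Answer: invalid


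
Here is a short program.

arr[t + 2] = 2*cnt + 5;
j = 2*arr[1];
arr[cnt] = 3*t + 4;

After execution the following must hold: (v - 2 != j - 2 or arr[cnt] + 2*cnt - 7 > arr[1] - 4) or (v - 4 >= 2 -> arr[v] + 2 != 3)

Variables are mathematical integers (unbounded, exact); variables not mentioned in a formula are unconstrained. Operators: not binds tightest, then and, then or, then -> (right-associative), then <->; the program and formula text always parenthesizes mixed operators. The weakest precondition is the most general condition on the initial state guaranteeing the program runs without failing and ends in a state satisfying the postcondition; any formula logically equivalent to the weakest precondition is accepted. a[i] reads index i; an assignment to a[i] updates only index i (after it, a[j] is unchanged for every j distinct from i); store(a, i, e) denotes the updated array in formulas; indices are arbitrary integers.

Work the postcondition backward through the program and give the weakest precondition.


Working backward. After the program, the postcondition (v - 2 != j - 2 or arr[cnt] + 2*cnt - 7 > arr[1] - 4) or (v - 4 >= 2 -> arr[v] + 2 != 3) must hold; in canonical form it is v != j or arr[cnt] + 2*cnt > arr[1] + 3 or (v >= 6 -> arr[v] != 1).
Before arr[cnt] := 3*t + 4: v != j or store(arr, cnt, 3*t + 4)[cnt] + 2*cnt > store(arr, cnt, 3*t + 4)[1] + 3 or (v >= 6 -> store(arr, cnt, 3*t + 4)[v] != 1)
Before j := 2*arr[1]: v != 2*arr[1] or store(arr, cnt, 3*t + 4)[cnt] + 2*cnt > store(arr, cnt, 3*t + 4)[1] + 3 or (v >= 6 -> store(arr, cnt, 3*t + 4)[v] != 1)
Before arr[t + 2] := 2*cnt + 5: v != 2*store(arr, t + 2, 2*cnt + 5)[1] or store(store(arr, t + 2, 2*cnt + 5), cnt, 3*t + 4)[cnt] + 2*cnt > store(store(arr, t + 2, 2*cnt + 5), cnt, 3*t + 4)[1] + 3 or (v >= 6 -> store(store(arr, t + 2, 2*cnt + 5), cnt, 3*t + 4)[v] != 1)
Answer: WP = v != 2*store(arr, t + 2, 2*cnt + 5)[1] or store(store(arr, t + 2, 2*cnt + 5), cnt, 3*t + 4)[cnt] + 2*cnt > store(store(arr, t + 2, 2*cnt + 5), cnt, 3*t + 4)[1] + 3 or (v >= 6 -> store(store(arr, t + 2, 2*cnt + 5), cnt, 3*t + 4)[v] != 1)


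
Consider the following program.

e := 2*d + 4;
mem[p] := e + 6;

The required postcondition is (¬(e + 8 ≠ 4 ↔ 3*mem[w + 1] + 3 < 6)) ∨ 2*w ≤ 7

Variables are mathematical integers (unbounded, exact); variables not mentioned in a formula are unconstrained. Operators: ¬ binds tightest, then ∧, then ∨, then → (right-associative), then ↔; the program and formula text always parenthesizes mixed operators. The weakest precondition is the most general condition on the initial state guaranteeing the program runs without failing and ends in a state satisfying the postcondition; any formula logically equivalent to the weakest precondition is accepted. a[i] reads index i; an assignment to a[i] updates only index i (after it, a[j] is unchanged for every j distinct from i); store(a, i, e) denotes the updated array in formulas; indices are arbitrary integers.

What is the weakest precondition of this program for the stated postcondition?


Working backward. After the program, the postcondition (¬(e + 8 ≠ 4 ↔ 3*mem[w + 1] + 3 < 6)) ∨ 2*w ≤ 7 must hold; in canonical form it is (¬(e ≠ -4 ↔ 3*mem[w + 1] < 3)) ∨ 2*w ≤ 7.
Before mem[p] := e + 6: (¬(e ≠ -4 ↔ 3*store(mem, p, e + 6)[w + 1] < 3)) ∨ 2*w ≤ 7
Before e := 2*d + 4: (¬(2*d ≠ -8 ↔ 3*store(mem, p, 2*d + 10)[w + 1] < 3)) ∨ 2*w ≤ 7
Answer: WP = (¬(2*d ≠ -8 ↔ 3*store(mem, p, 2*d + 10)[w + 1] < 3)) ∨ 2*w ≤ 7


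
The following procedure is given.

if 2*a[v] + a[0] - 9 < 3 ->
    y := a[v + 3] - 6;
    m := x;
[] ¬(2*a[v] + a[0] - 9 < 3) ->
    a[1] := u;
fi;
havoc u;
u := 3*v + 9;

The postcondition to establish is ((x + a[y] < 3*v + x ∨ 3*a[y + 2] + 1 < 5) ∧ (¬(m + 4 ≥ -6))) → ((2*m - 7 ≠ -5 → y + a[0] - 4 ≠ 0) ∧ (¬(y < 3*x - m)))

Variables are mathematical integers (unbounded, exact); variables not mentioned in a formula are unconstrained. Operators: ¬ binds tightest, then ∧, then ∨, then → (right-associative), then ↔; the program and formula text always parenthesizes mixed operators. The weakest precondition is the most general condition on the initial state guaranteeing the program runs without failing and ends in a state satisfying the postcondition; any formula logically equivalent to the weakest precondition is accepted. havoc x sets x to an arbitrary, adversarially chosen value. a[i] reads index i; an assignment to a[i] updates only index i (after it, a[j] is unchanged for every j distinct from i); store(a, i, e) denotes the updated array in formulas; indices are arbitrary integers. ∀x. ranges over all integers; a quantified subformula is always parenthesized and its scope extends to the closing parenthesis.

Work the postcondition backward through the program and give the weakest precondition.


Working backward. After the program, the postcondition ((x + a[y] < 3*v + x ∨ 3*a[y + 2] + 1 < 5) ∧ (¬(m + 4 ≥ -6))) → ((2*m - 7 ≠ -5 → y + a[0] - 4 ≠ 0) ∧ (¬(y < 3*x - m))) must hold; in canonical form it is ((a[y] < 3*v ∨ 3*a[y + 2] < 4) ∧ (¬(m ≥ -10))) → ((2*m ≠ 2 → a[0] + y ≠ 4) ∧ (¬(m + y < 3*x))).
Before u := 3*v + 9: ((a[y] < 3*v ∨ 3*a[y + 2] < 4) ∧ (¬(m ≥ -10))) → ((2*m ≠ 2 → a[0] + y ≠ 4) ∧ (¬(m + y < 3*x)))
Before havoc u: ((a[y] < 3*v ∨ 3*a[y + 2] < 4) ∧ (¬(m ≥ -10))) → ((2*m ≠ 2 → a[0] + y ≠ 4) ∧ (¬(m + y < 3*x)))
Then branch requires ((a[a[v + 3] - 6] < 3*v ∨ 3*a[a[v + 3] - 4] < 4) ∧ (¬(x ≥ -10))) → ((2*x ≠ 2 → a[v + 3] + a[0] ≠ 10) ∧ (¬(a[v + 3] < 2*x + 6))); else branch requires ((store(a, 1, u)[y] < 3*v ∨ 3*store(a, 1, u)[y + 2] < 4) ∧ (¬(m ≥ -10))) → ((2*m ≠ 2 → a[0] + y ≠ 4) ∧ (¬(m + y < 3*x))).
Before the if: (a[0] + 2*a[v] < 12 → (((a[a[v + 3] - 6] < 3*v ∨ 3*a[a[v + 3] - 4] < 4) ∧ (¬(x ≥ -10))) → ((2*x ≠ 2 → a[v + 3] + a[0] ≠ 10) ∧ (¬(a[v + 3] < 2*x + 6))))) ∧ ((¬(a[0] + 2*a[v] < 12)) → (((store(a, 1, u)[y] < 3*v ∨ 3*store(a, 1, u)[y + 2] < 4) ∧ (¬(m ≥ -10))) → ((2*m ≠ 2 → a[0] + y ≠ 4) ∧ (¬(m + y < 3*x)))))
Answer: WP = (a[0] + 2*a[v] < 12 → (((a[a[v + 3] - 6] < 3*v ∨ 3*a[a[v + 3] - 4] < 4) ∧ (¬(x ≥ -10))) → ((2*x ≠ 2 → a[v + 3] + a[0] ≠ 10) ∧ (¬(a[v + 3] < 2*x + 6))))) ∧ ((¬(a[0] + 2*a[v] < 12)) → (((store(a, 1, u)[y] < 3*v ∨ 3*store(a, 1, u)[y + 2] < 4) ∧ (¬(m ≥ -10))) → ((2*m ≠ 2 → a[0] + y ≠ 4) ∧ (¬(m + y < 3*x)))))


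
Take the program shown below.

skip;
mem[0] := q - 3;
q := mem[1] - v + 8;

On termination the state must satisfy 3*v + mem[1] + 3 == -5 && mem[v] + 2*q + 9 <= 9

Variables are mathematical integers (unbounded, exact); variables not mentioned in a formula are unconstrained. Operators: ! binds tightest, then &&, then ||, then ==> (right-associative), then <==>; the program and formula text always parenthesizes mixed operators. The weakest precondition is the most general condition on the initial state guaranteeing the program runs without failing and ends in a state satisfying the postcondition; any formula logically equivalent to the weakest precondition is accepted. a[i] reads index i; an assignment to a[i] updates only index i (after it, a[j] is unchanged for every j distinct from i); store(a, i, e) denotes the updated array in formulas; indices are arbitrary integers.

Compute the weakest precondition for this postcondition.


Working backward. After the program, the postcondition 3*v + mem[1] + 3 == -5 && mem[v] + 2*q + 9 <= 9 must hold; in canonical form it is mem[1] + 3*v == -8 && mem[v] + 2*q <= 0.
Before q := mem[1] - v + 8: mem[1] + 3*v == -8 && 2*mem[1] + mem[v] <= 2*v - 16
Before mem[0] := q - 3: mem[1] + 3*v == -8 && 2*mem[1] + store(mem, 0, q - 3)[v] <= 2*v - 16
Before skip: mem[1] + 3*v == -8 && 2*mem[1] + store(mem, 0, q - 3)[v] <= 2*v - 16
Answer: WP = mem[1] + 3*v == -8 && 2*mem[1] + store(mem, 0, q - 3)[v] <= 2*v - 16


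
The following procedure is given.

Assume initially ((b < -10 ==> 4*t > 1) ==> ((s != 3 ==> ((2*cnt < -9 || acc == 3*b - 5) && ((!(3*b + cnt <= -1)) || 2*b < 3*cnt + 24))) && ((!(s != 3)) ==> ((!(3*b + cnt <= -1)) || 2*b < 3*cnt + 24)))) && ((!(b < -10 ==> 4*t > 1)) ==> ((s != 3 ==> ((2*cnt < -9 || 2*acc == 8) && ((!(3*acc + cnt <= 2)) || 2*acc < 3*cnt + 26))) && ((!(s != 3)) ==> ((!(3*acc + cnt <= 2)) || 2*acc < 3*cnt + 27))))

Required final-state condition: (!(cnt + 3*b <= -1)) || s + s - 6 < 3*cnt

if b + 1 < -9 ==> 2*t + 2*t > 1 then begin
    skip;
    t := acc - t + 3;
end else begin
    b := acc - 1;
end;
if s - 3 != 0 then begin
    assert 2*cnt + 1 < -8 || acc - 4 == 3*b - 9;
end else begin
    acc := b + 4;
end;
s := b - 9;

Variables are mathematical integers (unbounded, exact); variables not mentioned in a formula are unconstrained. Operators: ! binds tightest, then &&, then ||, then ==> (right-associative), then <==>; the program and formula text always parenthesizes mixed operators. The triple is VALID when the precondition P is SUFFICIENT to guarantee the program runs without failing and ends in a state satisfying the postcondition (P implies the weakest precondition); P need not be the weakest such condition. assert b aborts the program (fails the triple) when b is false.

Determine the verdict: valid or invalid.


Working backward. After the program, the postcondition (!(cnt + 3*b <= -1)) || s + s - 6 < 3*cnt must hold; in canonical form it is (!(3*b + cnt <= -1)) || 2*s < 3*cnt + 6.
Before s := b - 9: (!(3*b + cnt <= -1)) || 2*b < 3*cnt + 24
Then branch requires (2*cnt < -9 || acc == 3*b - 5) && ((!(3*b + cnt <= -1)) || 2*b < 3*cnt + 24); else branch requires (!(3*b + cnt <= -1)) || 2*b < 3*cnt + 24.
Before the if: (s != 3 ==> ((2*cnt < -9 || acc == 3*b - 5) && ((!(3*b + cnt <= -1)) || 2*b < 3*cnt + 24))) && ((!(s != 3)) ==> ((!(3*b + cnt <= -1)) || 2*b < 3*cnt + 24))
Then branch requires (s != 3 ==> ((2*cnt < -9 || acc == 3*b - 5) && ((!(3*b + cnt <= -1)) || 2*b < 3*cnt + 24))) && ((!(s != 3)) ==> ((!(3*b + cnt <= -1)) || 2*b < 3*cnt + 24)); else branch requires (s != 3 ==> ((2*cnt < -9 || 2*acc == 8) && ((!(3*acc + cnt <= 2)) || 2*acc < 3*cnt + 26))) && ((!(s != 3)) ==> ((!(3*acc + cnt <= 2)) || 2*acc < 3*cnt + 26)).
Before the if: ((b < -10 ==> 4*t > 1) ==> ((s != 3 ==> ((2*cnt < -9 || acc == 3*b - 5) && ((!(3*b + cnt <= -1)) || 2*b < 3*cnt + 24))) && ((!(s != 3)) ==> ((!(3*b + cnt <= -1)) || 2*b < 3*cnt + 24)))) && ((!(b < -10 ==> 4*t > 1)) ==> ((s != 3 ==> ((2*cnt < -9 || 2*acc == 8) && ((!(3*acc + cnt <= 2)) || 2*acc < 3*cnt + 26))) && ((!(s != 3)) ==> ((!(3*acc + cnt <= 2)) || 2*acc < 3*cnt + 26))))
The weakest precondition is ((b < -10 ==> 4*t > 1) ==> ((s != 3 ==> ((2*cnt < -9 || acc == 3*b - 5) && ((!(3*b + cnt <= -1)) || 2*b < 3*cnt + 24))) && ((!(s != 3)) ==> ((!(3*b + cnt <= -1)) || 2*b < 3*cnt + 24)))) && ((!(b < -10 ==> 4*t > 1)) ==> ((s != 3 ==> ((2*cnt < -9 || 2*acc == 8) && ((!(3*acc + cnt <= 2)) || 2*acc < 3*cnt + 26))) && ((!(s != 3)) ==> ((!(3*acc + cnt <= 2)) || 2*acc < 3*cnt + 26)))).
Check whether ((b < -10 ==> 4*t > 1) ==> ((s != 3 ==> ((2*cnt < -9 || acc == 3*b - 5) && ((!(3*b + cnt <= -1)) || 2*b < 3*cnt + 24))) && ((!(s != 3)) ==> ((!(3*b + cnt <= -1)) || 2*b < 3*cnt + 24)))) && ((!(b < -10 ==> 4*t > 1)) ==> ((s != 3 ==> ((2*cnt < -9 || 2*acc == 8) && ((!(3*acc + cnt <= 2)) || 2*acc < 3*cnt + 26))) && ((!(s != 3)) ==> ((!(3*acc + cnt <= 2)) || 2*acc < 3*cnt + 27)))) implies it.
Countermodel: at the initial state acc = 1, b = -11, cnt = -8, s = 3, t = 0, the precondition holds but the weakest precondition fails.
Answer: invalid


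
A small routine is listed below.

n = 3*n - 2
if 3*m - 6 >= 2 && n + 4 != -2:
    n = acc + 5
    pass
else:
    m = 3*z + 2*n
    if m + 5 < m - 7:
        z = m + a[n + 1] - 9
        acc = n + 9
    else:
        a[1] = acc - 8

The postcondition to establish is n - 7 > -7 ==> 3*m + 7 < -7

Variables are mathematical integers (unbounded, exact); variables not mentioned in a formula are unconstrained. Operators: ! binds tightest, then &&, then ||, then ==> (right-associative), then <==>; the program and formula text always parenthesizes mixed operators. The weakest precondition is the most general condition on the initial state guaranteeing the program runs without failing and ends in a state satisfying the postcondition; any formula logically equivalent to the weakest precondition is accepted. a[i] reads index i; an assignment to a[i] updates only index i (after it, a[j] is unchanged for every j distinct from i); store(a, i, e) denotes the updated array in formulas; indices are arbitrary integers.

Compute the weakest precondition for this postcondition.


Working backward. After the program, the postcondition n - 7 > -7 ==> 3*m + 7 < -7 must hold; in canonical form it is n > 0 ==> 3*m < -14.
Then branch requires acc > -5 ==> 3*m < -14; else branch requires n > 0 ==> 6*n + 9*z < -14.
Before the if: ((3*m >= 8 && n != -6) ==> (acc > -5 ==> 3*m < -14)) && ((!(3*m >= 8 && n != -6)) ==> (n > 0 ==> 6*n + 9*z < -14))
Before n := 3*n - 2: ((3*m >= 8 && 3*n != -4) ==> (acc > -5 ==> 3*m < -14)) && ((!(3*m >= 8 && 3*n != -4)) ==> (3*n > 2 ==> 18*n + 9*z < -2))
Answer: WP = ((3*m >= 8 && 3*n != -4) ==> (acc > -5 ==> 3*m < -14)) && ((!(3*m >= 8 && 3*n != -4)) ==> (3*n > 2 ==> 18*n + 9*z < -2))
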